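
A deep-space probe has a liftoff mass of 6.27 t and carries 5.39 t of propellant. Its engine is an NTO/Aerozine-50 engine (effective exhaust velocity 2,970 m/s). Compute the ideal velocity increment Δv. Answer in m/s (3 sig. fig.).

m_f = m₀ − m_prop = 6.27 − 5.39 = 0.88 t.
Δv = v_e · ln(m₀/m_f) = 2970.0 × ln(7.125) = 2970.0 × 1.9636 ≈ 5831.9 m/s.

Δv ≈ 5830 m/s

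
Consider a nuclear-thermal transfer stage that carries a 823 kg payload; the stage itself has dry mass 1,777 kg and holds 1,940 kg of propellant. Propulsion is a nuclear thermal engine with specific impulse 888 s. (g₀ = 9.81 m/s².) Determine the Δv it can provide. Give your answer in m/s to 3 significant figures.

v_e = Isp · g₀ = 888 × 9.81 = 8711.3 m/s.
m₀ = payload + dry + propellant = 823 + 1,777 + 1,940 = 4,540 kg.
m_f = payload + dry = 823 + 1,777 = 2,600 kg.
Δv = v_e · ln(m₀/m_f) = 8711.3 × ln(1.746) = 8711.3 × 0.5574 ≈ 4855.8 m/s.

Δv ≈ 4860 m/s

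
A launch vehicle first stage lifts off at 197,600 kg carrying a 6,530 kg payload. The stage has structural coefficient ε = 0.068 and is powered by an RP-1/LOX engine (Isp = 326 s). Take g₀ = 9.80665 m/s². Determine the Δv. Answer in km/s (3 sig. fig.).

Δv ≈ 7.40 km/s

Stage wet mass = m₀ − payload = 197,600 − 6,530 = 191,070 kg.
Stage dry mass = ε × stage wet mass = 0.068 × 191,070 = 12,992.8 kg.
Burnout mass m_f = stage dry + payload = 12,992.8 + 6,530 = 19,522.8 kg.
v_e = Isp · g₀ = 326 × 9.80665 = 3197.0 m/s.
Δv = v_e · ln(197,600/19,522.8) = 3197.0 × ln(10.12) = 3197.0 × 2.3147 ≈ 7400 m/s.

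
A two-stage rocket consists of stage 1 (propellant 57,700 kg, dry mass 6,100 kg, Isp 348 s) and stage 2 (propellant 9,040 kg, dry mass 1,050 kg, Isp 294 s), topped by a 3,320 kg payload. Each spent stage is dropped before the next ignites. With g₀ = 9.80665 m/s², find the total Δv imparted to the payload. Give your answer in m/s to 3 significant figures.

Δv ≈ 7930 m/s

Ignition mass of stage 1 = 57,700+6,100 + 9,040+1,050 + 3,320 = 77,210 kg.
Stage 1: m₀ = 77,210 kg, m_f = 77,210 − 57,700 = 19,510 kg; Δv = 348×9.80665×ln(3.957) = 3412.7×1.3756 ≈ 4695 m/s.
Stage 2: m₀ = 13,410 kg, m_f = 13,410 − 9,040 = 4,370 kg; Δv = 294×9.80665×ln(3.069) = 2883.2×1.1212 ≈ 3233 m/s.
Total Δv = 4695 + 3233 = 7928 m/s.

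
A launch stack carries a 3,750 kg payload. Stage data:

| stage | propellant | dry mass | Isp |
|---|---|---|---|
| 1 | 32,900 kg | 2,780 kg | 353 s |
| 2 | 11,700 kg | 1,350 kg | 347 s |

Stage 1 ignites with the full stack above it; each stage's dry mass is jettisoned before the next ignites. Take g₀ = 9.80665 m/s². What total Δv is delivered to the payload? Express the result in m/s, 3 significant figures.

Δv ≈ 7470 m/s

Ignition mass of stage 1 = 32,900+2,780 + 11,700+1,350 + 3,750 = 52,480 kg.
Stage 1: m₀ = 52,480 kg, m_f = 52,480 − 32,900 = 19,580 kg; Δv = 353×9.80665×ln(2.68) = 3461.7×0.9859 ≈ 3413 m/s.
Stage 2: m₀ = 16,800 kg, m_f = 16,800 − 11,700 = 5,100 kg; Δv = 347×9.80665×ln(3.294) = 3402.9×1.1921 ≈ 4057 m/s.
Total Δv = 3413 + 4057 = 7470 m/s.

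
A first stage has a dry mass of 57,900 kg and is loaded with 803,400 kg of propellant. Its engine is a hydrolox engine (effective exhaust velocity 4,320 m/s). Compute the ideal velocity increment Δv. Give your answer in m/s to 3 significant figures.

Δv ≈ 11700 m/s

m₀ = m_dry + m_prop = 57,900 + 803,400 = 861,300 kg.
By the Tsiolkovsky rocket equation, Δv = v_e · ln(m₀/m_f) = 4320.0 × ln(14.88) = 4320.0 × 2.6997 ≈ 11662.8 m/s.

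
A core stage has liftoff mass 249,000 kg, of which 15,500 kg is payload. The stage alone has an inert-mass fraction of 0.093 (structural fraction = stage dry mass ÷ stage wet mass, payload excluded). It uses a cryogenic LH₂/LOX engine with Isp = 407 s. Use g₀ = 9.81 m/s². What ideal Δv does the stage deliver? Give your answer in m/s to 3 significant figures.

Stage wet mass = m₀ − payload = 249,000 − 15,500 = 233,500 kg.
Stage dry mass = ε × stage wet mass = 0.093 × 233,500 = 21,715.5 kg.
Burnout mass m_f = stage dry + payload = 21,715.5 + 15,500 = 37,215.5 kg.
v_e = Isp · g₀ = 407 × 9.81 = 3992.7 m/s.
Using Δv = v_e ln(m₀/m_f): Δv = v_e · ln(249,000/37,215.5) = 3992.7 × ln(6.691) = 3992.7 × 1.9007 ≈ 7589 m/s.

Δv ≈ 7590 m/s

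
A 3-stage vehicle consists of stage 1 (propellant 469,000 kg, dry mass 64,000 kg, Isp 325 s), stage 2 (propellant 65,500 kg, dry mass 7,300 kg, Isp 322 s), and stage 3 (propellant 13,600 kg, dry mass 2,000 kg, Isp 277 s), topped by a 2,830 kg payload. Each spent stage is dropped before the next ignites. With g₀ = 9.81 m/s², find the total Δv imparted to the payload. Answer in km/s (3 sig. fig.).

Ignition mass of stage 1 = 469,000+64,000 + 65,500+7,300 + 13,600+2,000 + 2,830 = 624,230 kg.
Stage 1: m₀ = 624,230 kg, m_f = 624,230 − 469,000 = 155,230 kg; Δv = 325×9.81×ln(4.021) = 3188.2×1.3916 ≈ 4437 m/s.
Stage 2: m₀ = 91,230 kg, m_f = 91,230 − 65,500 = 25,730 kg; Δv = 322×9.81×ln(3.546) = 3158.8×1.2657 ≈ 3998 m/s.
Stage 3: m₀ = 18,430 kg, m_f = 18,430 − 13,600 = 4,830 kg; Δv = 277×9.81×ln(3.816) = 2717.4×1.3391 ≈ 3639 m/s.
Total Δv = 4437 + 3998 + 3639 = 12074 m/s.

Δv ≈ 12.1 km/s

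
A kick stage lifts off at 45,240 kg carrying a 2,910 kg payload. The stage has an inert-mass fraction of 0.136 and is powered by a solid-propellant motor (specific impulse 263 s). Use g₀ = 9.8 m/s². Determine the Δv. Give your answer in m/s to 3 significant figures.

Δv ≈ 4260 m/s

Stage wet mass = m₀ − payload = 45,240 − 2,910 = 42,330 kg.
Stage dry mass = ε × stage wet mass = 0.136 × 42,330 = 5,756.88 kg.
Burnout mass m_f = stage dry + payload = 5,756.88 + 2,910 = 8,666.88 kg.
v_e = Isp · g₀ = 263 × 9.8 = 2577.4 m/s.
Δv = v_e · ln(45,240/8,666.88) = 2577.4 × ln(5.22) = 2577.4 × 1.6525 ≈ 4259 m/s.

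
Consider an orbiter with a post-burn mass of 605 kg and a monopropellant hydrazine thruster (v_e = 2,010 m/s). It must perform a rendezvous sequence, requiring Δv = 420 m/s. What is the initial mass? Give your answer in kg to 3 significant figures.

m₀/m_f = exp(Δv / v_e) = exp(420 / 2010.0) = exp(0.2090) = 1.2324.
m₀ = m_f × 1.2324 = 605 × 1.2324 = 745.602 kg.

initial mass ≈ 746 kg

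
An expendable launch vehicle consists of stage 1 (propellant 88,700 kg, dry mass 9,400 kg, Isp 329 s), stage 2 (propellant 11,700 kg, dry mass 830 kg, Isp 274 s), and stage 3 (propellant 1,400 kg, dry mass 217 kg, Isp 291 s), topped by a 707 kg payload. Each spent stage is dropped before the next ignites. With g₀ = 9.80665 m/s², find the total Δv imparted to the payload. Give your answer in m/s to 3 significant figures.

Ignition mass of stage 1 = 88,700+9,400 + 11,700+830 + 1,400+217 + 707 = 112,954 kg.
Stage 1: m₀ = 112,954 kg, m_f = 112,954 − 88,700 = 24,254 kg; Δv = 329×9.80665×ln(4.657) = 3226.4×1.5384 ≈ 4963 m/s.
Stage 2: m₀ = 14,854 kg, m_f = 14,854 − 11,700 = 3,154 kg; Δv = 274×9.80665×ln(4.71) = 2687.0×1.5496 ≈ 4164 m/s.
Stage 3: m₀ = 2,324 kg, m_f = 2,324 − 1,400 = 924 kg; Δv = 291×9.80665×ln(2.515) = 2853.7×0.9223 ≈ 2632 m/s.
Total Δv = 4963 + 4164 + 2632 = 11759 m/s.

Δv ≈ 11800 m/s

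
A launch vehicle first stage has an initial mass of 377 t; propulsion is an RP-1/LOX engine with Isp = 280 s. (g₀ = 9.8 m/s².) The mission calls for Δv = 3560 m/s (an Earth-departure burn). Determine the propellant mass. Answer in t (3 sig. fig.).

propellant mass ≈ 274 t

v_e = Isp · g₀ = 280 × 9.8 = 2744.0 m/s.
By the Tsiolkovsky rocket equation, m₀/m_f = exp(Δv / v_e) = exp(3560 / 2744.0) = exp(1.2974) = 3.6597.
m_f = 377 / 3.6597 = 103.014 t, so propellant = m₀ − m_f = 377 − 103.014 = 273.986 t.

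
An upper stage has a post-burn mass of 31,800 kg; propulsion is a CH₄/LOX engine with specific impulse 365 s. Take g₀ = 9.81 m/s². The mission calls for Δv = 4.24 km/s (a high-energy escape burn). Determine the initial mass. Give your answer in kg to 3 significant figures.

initial mass ≈ 104000 kg

v_e = Isp · g₀ = 365 × 9.81 = 3580.7 m/s.
Rocket equation: m₀/m_f = exp(Δv / v_e) = exp(4240 / 3580.7) = exp(1.1841) = 3.2679.
m₀ = m_f × 3.2679 = 31,800 × 3.2679 = 103,919 kg.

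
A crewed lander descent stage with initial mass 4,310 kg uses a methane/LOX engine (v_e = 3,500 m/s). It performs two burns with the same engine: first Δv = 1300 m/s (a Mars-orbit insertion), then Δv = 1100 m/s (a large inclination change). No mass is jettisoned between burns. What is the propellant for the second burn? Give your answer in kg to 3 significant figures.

propellant for the second burn ≈ 802 kg

After the first burn: m = 4310 × exp(−1300/3500.0) = 4310 × 0.68975 = 2,972.82 kg.
After the second burn: m = 2,972.82 × exp(−1100/3500.0) = 2,972.82 × 0.73031 = 2,171.08 kg.
Second-burn propellant = 2,972.82 − 2,171.08 = 801.74 kg.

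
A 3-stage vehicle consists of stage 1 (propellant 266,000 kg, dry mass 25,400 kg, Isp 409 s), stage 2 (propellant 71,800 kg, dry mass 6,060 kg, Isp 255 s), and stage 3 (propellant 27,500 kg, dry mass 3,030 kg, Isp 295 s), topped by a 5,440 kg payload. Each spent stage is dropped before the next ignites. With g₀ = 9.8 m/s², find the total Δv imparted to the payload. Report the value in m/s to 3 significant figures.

Ignition mass of stage 1 = 266,000+25,400 + 71,800+6,060 + 27,500+3,030 + 5,440 = 405,230 kg.
Stage 1: m₀ = 405,230 kg, m_f = 405,230 − 266,000 = 139,230 kg; Δv = 409×9.8×ln(2.911) = 4008.2×1.0683 ≈ 4282 m/s.
Stage 2: m₀ = 113,830 kg, m_f = 113,830 − 71,800 = 42,030 kg; Δv = 255×9.8×ln(2.708) = 2499.0×0.9963 ≈ 2490 m/s.
Stage 3: m₀ = 35,970 kg, m_f = 35,970 − 27,500 = 8,470 kg; Δv = 295×9.8×ln(4.247) = 2891.0×1.4462 ≈ 4181 m/s.
Total Δv = 4282 + 2490 + 4181 = 10953 m/s.

Δv ≈ 11000 m/s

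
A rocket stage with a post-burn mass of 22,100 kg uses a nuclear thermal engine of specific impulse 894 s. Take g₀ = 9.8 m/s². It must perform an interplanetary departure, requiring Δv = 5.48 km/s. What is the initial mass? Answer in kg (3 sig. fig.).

v_e = Isp · g₀ = 894 × 9.8 = 8761.2 m/s.
m₀/m_f = exp(Δv / v_e) = exp(5480 / 8761.2) = exp(0.6255) = 1.8692.
m₀ = m_f × 1.8692 = 22,100 × 1.8692 = 41,309.3 kg.

initial mass ≈ 41300 kg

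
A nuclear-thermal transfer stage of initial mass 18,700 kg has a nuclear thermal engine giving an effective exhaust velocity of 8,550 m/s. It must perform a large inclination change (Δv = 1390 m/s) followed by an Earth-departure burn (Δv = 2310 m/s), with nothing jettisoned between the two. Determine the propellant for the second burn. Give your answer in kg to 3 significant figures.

After the first burn: m = 18700 × exp(−1390/8550.0) = 18700 × 0.84995 = 15,894.1 kg.
After the second burn: m = 15,894.1 × exp(−2310/8550.0) = 15,894.1 × 0.76325 = 12,131.2 kg.
Second-burn propellant = 15,894.1 − 12,131.2 = 3,762.9 kg.

propellant for the second burn ≈ 3760 kg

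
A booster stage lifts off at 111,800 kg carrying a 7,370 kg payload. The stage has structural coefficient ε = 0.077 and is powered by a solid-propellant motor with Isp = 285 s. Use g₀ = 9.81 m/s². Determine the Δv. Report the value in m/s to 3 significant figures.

Δv ≈ 5540 m/s

Stage wet mass = m₀ − payload = 111,800 − 7,370 = 104,430 kg.
Stage dry mass = ε × stage wet mass = 0.077 × 104,430 = 8,041.11 kg.
Burnout mass m_f = stage dry + payload = 8,041.11 + 7,370 = 15,411.11 kg.
v_e = Isp · g₀ = 285 × 9.81 = 2795.9 m/s.
Δv = v_e · ln(111,800/15,411.11) = 2795.9 × ln(7.255) = 2795.9 × 1.9816 ≈ 5540 m/s.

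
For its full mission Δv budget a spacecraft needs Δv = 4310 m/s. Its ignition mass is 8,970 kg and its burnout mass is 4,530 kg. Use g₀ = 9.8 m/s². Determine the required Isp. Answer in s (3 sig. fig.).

Isp ≈ 644 s

ln(m₀/m_f) = ln(8970/4530) = ln(1.98) = 0.6832.
From the ideal rocket equation, v_e = Δv / ln(m₀/m_f) = 4310 / 0.6832 = 6308.9 m/s.
Isp = v_e / g₀ = 6308.9 / 9.8 = 643.8 s.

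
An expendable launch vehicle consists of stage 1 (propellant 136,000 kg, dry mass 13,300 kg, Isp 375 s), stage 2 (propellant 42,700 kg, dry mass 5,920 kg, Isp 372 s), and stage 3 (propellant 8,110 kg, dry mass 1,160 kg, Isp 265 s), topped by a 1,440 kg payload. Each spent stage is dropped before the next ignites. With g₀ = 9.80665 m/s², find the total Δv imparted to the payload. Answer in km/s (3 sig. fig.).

Δv ≈ 12.2 km/s

Ignition mass of stage 1 = 136,000+13,300 + 42,700+5,920 + 8,110+1,160 + 1,440 = 208,630 kg.
Stage 1: m₀ = 208,630 kg, m_f = 208,630 − 136,000 = 72,630 kg; Δv = 375×9.80665×ln(2.873) = 3677.5×1.0552 ≈ 3880 m/s.
Stage 2: m₀ = 59,330 kg, m_f = 59,330 − 42,700 = 16,630 kg; Δv = 372×9.80665×ln(3.568) = 3648.1×1.2719 ≈ 4640 m/s.
Stage 3: m₀ = 10,710 kg, m_f = 10,710 − 8,110 = 2,600 kg; Δv = 265×9.80665×ln(4.119) = 2598.8×1.4157 ≈ 3679 m/s.
Total Δv = 3880 + 4640 + 3679 = 12199 m/s.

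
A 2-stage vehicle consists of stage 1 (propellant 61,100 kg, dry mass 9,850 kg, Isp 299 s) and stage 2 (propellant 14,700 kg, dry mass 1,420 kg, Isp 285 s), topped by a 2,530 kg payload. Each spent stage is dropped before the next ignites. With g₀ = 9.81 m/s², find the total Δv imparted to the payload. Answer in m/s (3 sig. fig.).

Δv ≈ 7700 m/s

Ignition mass of stage 1 = 61,100+9,850 + 14,700+1,420 + 2,530 = 89,600 kg.
Stage 1: m₀ = 89,600 kg, m_f = 89,600 − 61,100 = 28,500 kg; Δv = 299×9.81×ln(3.144) = 2933.2×1.1455 ≈ 3360 m/s.
Stage 2: m₀ = 18,650 kg, m_f = 18,650 − 14,700 = 3,950 kg; Δv = 285×9.81×ln(4.722) = 2795.9×1.5521 ≈ 4340 m/s.
Total Δv = 3360 + 4340 = 7700 m/s.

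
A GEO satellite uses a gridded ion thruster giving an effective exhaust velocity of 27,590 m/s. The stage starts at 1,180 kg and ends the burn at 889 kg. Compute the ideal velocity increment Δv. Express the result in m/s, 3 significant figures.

Δv ≈ 7810 m/s

Rocket equation: Δv = v_e · ln(m₀/m_f) = 27590.0 × ln(1.327) = 27590.0 × 0.2832 ≈ 7812.7 m/s.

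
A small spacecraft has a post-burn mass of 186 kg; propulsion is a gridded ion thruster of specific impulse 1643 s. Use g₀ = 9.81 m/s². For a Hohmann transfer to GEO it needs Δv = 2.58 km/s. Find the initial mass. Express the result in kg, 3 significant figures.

initial mass ≈ 218 kg

v_e = Isp · g₀ = 1643 × 9.81 = 16117.8 m/s.
Rocket equation: m₀/m_f = exp(Δv / v_e) = exp(2580 / 16117.8) = exp(0.1601) = 1.1736.
m₀ = m_f × 1.1736 = 186 × 1.1736 = 218.29 kg.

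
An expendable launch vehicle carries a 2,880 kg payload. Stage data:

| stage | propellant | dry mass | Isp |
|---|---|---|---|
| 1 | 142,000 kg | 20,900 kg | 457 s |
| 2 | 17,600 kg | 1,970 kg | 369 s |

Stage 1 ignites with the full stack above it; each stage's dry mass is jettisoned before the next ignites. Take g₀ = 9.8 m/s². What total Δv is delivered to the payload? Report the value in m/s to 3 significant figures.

Δv ≈ 12000 m/s

Ignition mass of stage 1 = 142,000+20,900 + 17,600+1,970 + 2,880 = 185,350 kg.
Stage 1: m₀ = 185,350 kg, m_f = 185,350 − 142,000 = 43,350 kg; Δv = 457×9.8×ln(4.276) = 4478.6×1.4529 ≈ 6507 m/s.
Stage 2: m₀ = 22,450 kg, m_f = 22,450 − 17,600 = 4,850 kg; Δv = 369×9.8×ln(4.629) = 3616.2×1.5323 ≈ 5541 m/s.
Total Δv = 6507 + 5541 = 12048 m/s.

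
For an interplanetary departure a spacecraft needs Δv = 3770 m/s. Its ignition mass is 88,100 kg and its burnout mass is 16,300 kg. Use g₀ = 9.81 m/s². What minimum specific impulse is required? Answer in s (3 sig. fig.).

ln(m₀/m_f) = ln(88100/16300) = ln(5.405) = 1.6873.
v_e = Δv / ln(m₀/m_f) = 3770 / 1.6873 = 2234.3 m/s.
Isp = v_e / g₀ = 2234.3 / 9.81 = 227.8 s.

Isp ≈ 228 s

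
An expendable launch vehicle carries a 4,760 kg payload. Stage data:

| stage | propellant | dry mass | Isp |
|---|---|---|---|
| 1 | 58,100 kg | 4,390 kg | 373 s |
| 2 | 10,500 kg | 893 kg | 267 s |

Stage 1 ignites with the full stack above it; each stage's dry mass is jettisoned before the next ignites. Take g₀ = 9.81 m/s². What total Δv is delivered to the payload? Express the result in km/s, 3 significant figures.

Ignition mass of stage 1 = 58,100+4,390 + 10,500+893 + 4,760 = 78,643 kg.
Stage 1: m₀ = 78,643 kg, m_f = 78,643 − 58,100 = 20,543 kg; Δv = 373×9.81×ln(3.828) = 3659.1×1.3424 ≈ 4912 m/s.
Stage 2: m₀ = 16,153 kg, m_f = 16,153 − 10,500 = 5,653 kg; Δv = 267×9.81×ln(2.857) = 2619.3×1.0499 ≈ 2750 m/s.
Total Δv = 4912 + 2750 = 7662 m/s.

Δv ≈ 7.66 km/s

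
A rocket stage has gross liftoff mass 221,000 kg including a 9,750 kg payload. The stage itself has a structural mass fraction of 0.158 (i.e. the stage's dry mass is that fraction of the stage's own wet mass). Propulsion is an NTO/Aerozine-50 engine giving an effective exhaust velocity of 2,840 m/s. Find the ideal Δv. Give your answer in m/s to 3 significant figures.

Δv ≈ 4640 m/s

Stage wet mass = m₀ − payload = 221,000 − 9,750 = 211,250 kg.
Stage dry mass = ε × stage wet mass = 0.158 × 211,250 = 33,377.5 kg.
Burnout mass m_f = stage dry + payload = 33,377.5 + 9,750 = 43,127.5 kg.
Δv = v_e · ln(221,000/43,127.5) = 2840.0 × ln(5.124) = 2840.0 × 1.6340 ≈ 4641 m/s.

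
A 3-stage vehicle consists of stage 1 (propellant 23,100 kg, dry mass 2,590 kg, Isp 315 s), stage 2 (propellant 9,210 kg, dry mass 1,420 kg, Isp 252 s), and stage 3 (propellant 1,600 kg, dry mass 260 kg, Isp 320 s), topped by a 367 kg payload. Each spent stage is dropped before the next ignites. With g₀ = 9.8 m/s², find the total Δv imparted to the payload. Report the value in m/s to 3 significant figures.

Ignition mass of stage 1 = 23,100+2,590 + 9,210+1,420 + 1,600+260 + 367 = 38,547 kg.
Stage 1: m₀ = 38,547 kg, m_f = 38,547 − 23,100 = 15,447 kg; Δv = 315×9.8×ln(2.495) = 3087.0×0.9145 ≈ 2823 m/s.
Stage 2: m₀ = 12,857 kg, m_f = 12,857 − 9,210 = 3,647 kg; Δv = 252×9.8×ln(3.525) = 2469.6×1.2600 ≈ 3112 m/s.
Stage 3: m₀ = 2,227 kg, m_f = 2,227 − 1,600 = 627 kg; Δv = 320×9.8×ln(3.552) = 3136.0×1.2675 ≈ 3975 m/s.
Total Δv = 2823 + 3112 + 3975 = 9910 m/s.

Δv ≈ 9910 m/s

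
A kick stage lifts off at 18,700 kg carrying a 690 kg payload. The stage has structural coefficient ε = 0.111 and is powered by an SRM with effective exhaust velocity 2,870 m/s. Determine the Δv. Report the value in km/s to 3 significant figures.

Δv ≈ 5.57 km/s

Stage wet mass = m₀ − payload = 18,700 − 690 = 18,010 kg.
Stage dry mass = ε × stage wet mass = 0.111 × 18,010 = 1,999.11 kg.
Burnout mass m_f = stage dry + payload = 1,999.11 + 690 = 2,689.11 kg.
From the ideal rocket equation, Δv = v_e · ln(18,700/2,689.11) = 2870.0 × ln(6.954) = 2870.0 × 1.9393 ≈ 5566 m/s.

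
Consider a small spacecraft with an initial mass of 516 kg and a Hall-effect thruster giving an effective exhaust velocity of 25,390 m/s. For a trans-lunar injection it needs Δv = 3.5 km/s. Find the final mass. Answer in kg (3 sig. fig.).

final mass ≈ 450 kg

Rocket equation: m₀/m_f = exp(Δv / v_e) = exp(3500 / 25390.0) = exp(0.1378) = 1.1478.
m_f = m₀ / 1.1478 = 516 / 1.1478 = 449.556 kg.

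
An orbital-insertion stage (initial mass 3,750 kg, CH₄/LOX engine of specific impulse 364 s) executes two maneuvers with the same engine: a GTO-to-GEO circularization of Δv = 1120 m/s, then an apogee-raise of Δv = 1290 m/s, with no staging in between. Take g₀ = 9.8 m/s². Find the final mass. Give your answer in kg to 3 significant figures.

final mass ≈ 1910 kg

v_e = Isp · g₀ = 364 × 9.8 = 3567.2 m/s.
After the first burn: m = 3750 × exp(−1120/3567.2) = 3750 × 0.73054 = 2,739.53 kg.
After the second burn: m = 2,739.53 × exp(−1290/3567.2) = 2,739.53 × 0.69654 = 1,908.19 kg.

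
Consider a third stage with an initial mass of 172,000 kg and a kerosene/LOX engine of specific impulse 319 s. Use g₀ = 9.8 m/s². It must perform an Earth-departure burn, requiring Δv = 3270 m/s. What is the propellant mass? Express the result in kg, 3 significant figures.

v_e = Isp · g₀ = 319 × 9.8 = 3126.2 m/s.
Rocket equation: m₀/m_f = exp(Δv / v_e) = exp(3270 / 3126.2) = exp(1.0460) = 2.8462.
m_f = 172,000 / 2.8462 = 60,431.5 kg, so propellant = m₀ − m_f = 172,000 − 60,431.5 = 111,568.5 kg.

propellant mass ≈ 112000 kg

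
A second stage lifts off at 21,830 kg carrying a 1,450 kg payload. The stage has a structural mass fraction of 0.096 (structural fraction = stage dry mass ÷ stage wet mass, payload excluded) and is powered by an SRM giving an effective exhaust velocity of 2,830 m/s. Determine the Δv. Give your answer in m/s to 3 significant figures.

Δv ≈ 5260 m/s

Stage wet mass = m₀ − payload = 21,830 − 1,450 = 20,380 kg.
Stage dry mass = ε × stage wet mass = 0.096 × 20,380 = 1,956.48 kg.
Burnout mass m_f = stage dry + payload = 1,956.48 + 1,450 = 3,406.48 kg.
From the ideal rocket equation, Δv = v_e · ln(21,830/3,406.48) = 2830.0 × ln(6.408) = 2830.0 × 1.8576 ≈ 5257 m/s.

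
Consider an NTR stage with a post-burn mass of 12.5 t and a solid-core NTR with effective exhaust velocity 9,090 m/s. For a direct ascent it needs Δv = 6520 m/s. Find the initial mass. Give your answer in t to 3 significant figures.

By the Tsiolkovsky rocket equation, m₀/m_f = exp(Δv / v_e) = exp(6520 / 9090.0) = exp(0.7173) = 2.0488.
m₀ = m_f × 2.0488 = 12.5 × 2.0488 = 25.61 t.

initial mass ≈ 25.6 t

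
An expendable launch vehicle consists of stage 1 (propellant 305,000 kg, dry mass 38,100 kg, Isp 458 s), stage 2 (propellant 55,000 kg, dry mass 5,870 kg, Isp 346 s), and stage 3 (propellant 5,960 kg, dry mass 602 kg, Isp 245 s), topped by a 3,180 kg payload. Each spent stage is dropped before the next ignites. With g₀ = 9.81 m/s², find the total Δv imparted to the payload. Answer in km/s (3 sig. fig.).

Ignition mass of stage 1 = 305,000+38,100 + 55,000+5,870 + 5,960+602 + 3,180 = 413,712 kg.
Stage 1: m₀ = 413,712 kg, m_f = 413,712 − 305,000 = 108,712 kg; Δv = 458×9.81×ln(3.806) = 4493.0×1.3365 ≈ 6005 m/s.
Stage 2: m₀ = 70,612 kg, m_f = 70,612 − 55,000 = 15,612 kg; Δv = 346×9.81×ln(4.523) = 3394.3×1.5092 ≈ 5122 m/s.
Stage 3: m₀ = 9,742 kg, m_f = 9,742 − 5,960 = 3,782 kg; Δv = 245×9.81×ln(2.576) = 2403.5×0.9462 ≈ 2274 m/s.
Total Δv = 6005 + 5122 + 2274 = 13401 m/s.

Δv ≈ 13.4 km/s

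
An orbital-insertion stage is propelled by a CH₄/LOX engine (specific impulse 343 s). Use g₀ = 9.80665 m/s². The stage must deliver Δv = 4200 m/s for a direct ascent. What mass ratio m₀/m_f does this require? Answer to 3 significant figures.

mass ratio ≈ 3.49

v_e = Isp · g₀ = 343 × 9.80665 = 3363.7 m/s.
m₀/m_f = exp(Δv / v_e) = exp(4200 / 3363.7) = exp(1.2486) = 3.4856.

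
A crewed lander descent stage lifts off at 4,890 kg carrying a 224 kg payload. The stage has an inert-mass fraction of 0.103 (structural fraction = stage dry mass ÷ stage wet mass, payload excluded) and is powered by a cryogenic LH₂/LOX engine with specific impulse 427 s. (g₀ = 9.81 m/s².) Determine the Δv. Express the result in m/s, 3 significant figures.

Stage wet mass = m₀ − payload = 4,890 − 224 = 4,666 kg.
Stage dry mass = ε × stage wet mass = 0.103 × 4,666 = 480.598 kg.
Burnout mass m_f = stage dry + payload = 480.598 + 224 = 704.598 kg.
v_e = Isp · g₀ = 427 × 9.81 = 4188.9 m/s.
Δv = v_e · ln(4,890/704.598) = 4188.9 × ln(6.94) = 4188.9 × 1.9373 ≈ 8115 m/s.

Δv ≈ 8120 m/s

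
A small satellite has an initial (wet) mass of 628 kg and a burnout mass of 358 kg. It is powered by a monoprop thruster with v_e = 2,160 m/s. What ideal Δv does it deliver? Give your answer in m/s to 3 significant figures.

From the ideal rocket equation, Δv = v_e · ln(m₀/m_f) = 2160.0 × ln(1.754) = 2160.0 × 0.5620 ≈ 1213.9 m/s.

Δv ≈ 1210 m/s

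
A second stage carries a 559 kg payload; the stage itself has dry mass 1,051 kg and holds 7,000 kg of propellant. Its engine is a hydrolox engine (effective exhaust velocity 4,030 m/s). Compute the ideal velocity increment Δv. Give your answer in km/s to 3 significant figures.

m₀ = payload + dry + propellant = 559 + 1,051 + 7,000 = 8,610 kg.
m_f = payload + dry = 559 + 1,051 = 1,610 kg.
From the ideal rocket equation, Δv = v_e · ln(m₀/m_f) = 4030.0 × ln(5.348) = 4030.0 × 1.6767 ≈ 6757.1 m/s.

Δv ≈ 6.76 km/s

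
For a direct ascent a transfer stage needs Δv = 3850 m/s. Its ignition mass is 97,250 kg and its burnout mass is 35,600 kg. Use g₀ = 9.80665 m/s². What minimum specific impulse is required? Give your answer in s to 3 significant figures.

ln(m₀/m_f) = ln(97250/35600) = ln(2.732) = 1.0049.
Rocket equation: v_e = Δv / ln(m₀/m_f) = 3850 / 1.0049 = 3831.1 m/s.
Isp = v_e / g₀ = 3831.1 / 9.80665 = 390.7 s.

Isp ≈ 391 s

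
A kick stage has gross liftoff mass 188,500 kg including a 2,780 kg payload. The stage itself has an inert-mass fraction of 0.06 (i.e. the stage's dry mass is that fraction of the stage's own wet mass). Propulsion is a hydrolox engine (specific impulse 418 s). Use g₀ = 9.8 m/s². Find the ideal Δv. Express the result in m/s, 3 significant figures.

Δv ≈ 10700 m/s

Stage wet mass = m₀ − payload = 188,500 − 2,780 = 185,720 kg.
Stage dry mass = ε × stage wet mass = 0.06 × 185,720 = 11,143.2 kg.
Burnout mass m_f = stage dry + payload = 11,143.2 + 2,780 = 13,923.2 kg.
v_e = Isp · g₀ = 418 × 9.8 = 4096.4 m/s.
By the Tsiolkovsky rocket equation, Δv = v_e · ln(188,500/13,923.2) = 4096.4 × ln(13.54) = 4096.4 × 2.6055 ≈ 10673 m/s.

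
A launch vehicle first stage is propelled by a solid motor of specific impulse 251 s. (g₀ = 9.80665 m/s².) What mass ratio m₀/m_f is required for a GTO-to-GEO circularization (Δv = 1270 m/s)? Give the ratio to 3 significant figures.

v_e = Isp · g₀ = 251 × 9.80665 = 2461.5 m/s.
From the ideal rocket equation, m₀/m_f = exp(Δv / v_e) = exp(1270 / 2461.5) = exp(0.5160) = 1.6752.

mass ratio ≈ 1.68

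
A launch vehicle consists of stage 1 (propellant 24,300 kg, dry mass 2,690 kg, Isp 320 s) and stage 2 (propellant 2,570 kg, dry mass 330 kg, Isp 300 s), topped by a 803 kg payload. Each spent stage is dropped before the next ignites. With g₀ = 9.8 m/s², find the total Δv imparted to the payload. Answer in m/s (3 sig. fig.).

Δv ≈ 8400 m/s

Ignition mass of stage 1 = 24,300+2,690 + 2,570+330 + 803 = 30,693 kg.
Stage 1: m₀ = 30,693 kg, m_f = 30,693 − 24,300 = 6,393 kg; Δv = 320×9.8×ln(4.801) = 3136.0×1.5688 ≈ 4920 m/s.
Stage 2: m₀ = 3,703 kg, m_f = 3,703 − 2,570 = 1,133 kg; Δv = 300×9.8×ln(3.268) = 2940.0×1.1843 ≈ 3482 m/s.
Total Δv = 4920 + 3482 = 8402 m/s.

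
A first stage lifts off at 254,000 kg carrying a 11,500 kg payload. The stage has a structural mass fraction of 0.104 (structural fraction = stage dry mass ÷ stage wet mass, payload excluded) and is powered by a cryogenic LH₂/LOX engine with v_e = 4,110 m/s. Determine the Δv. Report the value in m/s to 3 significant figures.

Δv ≈ 7950 m/s

Stage wet mass = m₀ − payload = 254,000 − 11,500 = 242,500 kg.
Stage dry mass = ε × stage wet mass = 0.104 × 242,500 = 25,220 kg.
Burnout mass m_f = stage dry + payload = 25,220 + 11,500 = 36,720 kg.
By the Tsiolkovsky rocket equation, Δv = v_e · ln(254,000/36,720) = 4110.0 × ln(6.917) = 4110.0 × 1.9340 ≈ 7949 m/s.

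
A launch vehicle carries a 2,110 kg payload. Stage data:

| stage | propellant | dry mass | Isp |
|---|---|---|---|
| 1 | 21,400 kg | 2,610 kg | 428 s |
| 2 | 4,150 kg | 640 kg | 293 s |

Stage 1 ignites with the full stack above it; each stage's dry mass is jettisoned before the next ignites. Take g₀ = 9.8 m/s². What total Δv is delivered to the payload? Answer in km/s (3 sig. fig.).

Ignition mass of stage 1 = 21,400+2,610 + 4,150+640 + 2,110 = 30,910 kg.
Stage 1: m₀ = 30,910 kg, m_f = 30,910 − 21,400 = 9,510 kg; Δv = 428×9.8×ln(3.25) = 4194.4×1.1787 ≈ 4944 m/s.
Stage 2: m₀ = 6,900 kg, m_f = 6,900 − 4,150 = 2,750 kg; Δv = 293×9.8×ln(2.509) = 2871.4×0.9199 ≈ 2641 m/s.
Total Δv = 4944 + 2641 = 7585 m/s.

Δv ≈ 7.59 km/s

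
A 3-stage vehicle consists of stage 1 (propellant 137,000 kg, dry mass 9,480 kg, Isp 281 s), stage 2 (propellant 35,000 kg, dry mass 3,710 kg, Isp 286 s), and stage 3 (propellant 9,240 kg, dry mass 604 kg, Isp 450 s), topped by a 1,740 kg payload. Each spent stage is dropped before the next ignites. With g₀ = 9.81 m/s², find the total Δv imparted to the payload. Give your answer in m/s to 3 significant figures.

Δv ≈ 13700 m/s

Ignition mass of stage 1 = 137,000+9,480 + 35,000+3,710 + 9,240+604 + 1,740 = 196,774 kg.
Stage 1: m₀ = 196,774 kg, m_f = 196,774 − 137,000 = 59,774 kg; Δv = 281×9.81×ln(3.292) = 2756.6×1.1915 ≈ 3284 m/s.
Stage 2: m₀ = 50,294 kg, m_f = 50,294 − 35,000 = 15,294 kg; Δv = 286×9.81×ln(3.288) = 2805.7×1.1904 ≈ 3340 m/s.
Stage 3: m₀ = 11,584 kg, m_f = 11,584 − 9,240 = 2,344 kg; Δv = 450×9.81×ln(4.942) = 4414.5×1.5978 ≈ 7053 m/s.
Total Δv = 3284 + 3340 + 7053 = 13677 m/s.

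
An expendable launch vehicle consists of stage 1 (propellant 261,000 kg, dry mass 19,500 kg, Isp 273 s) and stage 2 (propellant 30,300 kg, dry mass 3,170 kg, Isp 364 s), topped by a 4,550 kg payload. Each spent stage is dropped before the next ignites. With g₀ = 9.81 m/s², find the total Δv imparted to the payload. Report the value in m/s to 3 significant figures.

Ignition mass of stage 1 = 261,000+19,500 + 30,300+3,170 + 4,550 = 318,520 kg.
Stage 1: m₀ = 318,520 kg, m_f = 318,520 − 261,000 = 57,520 kg; Δv = 273×9.81×ln(5.538) = 2678.1×1.7116 ≈ 4584 m/s.
Stage 2: m₀ = 38,020 kg, m_f = 38,020 − 30,300 = 7,720 kg; Δv = 364×9.81×ln(4.925) = 3570.8×1.5943 ≈ 5693 m/s.
Total Δv = 4584 + 5693 = 10277 m/s.

Δv ≈ 10300 m/s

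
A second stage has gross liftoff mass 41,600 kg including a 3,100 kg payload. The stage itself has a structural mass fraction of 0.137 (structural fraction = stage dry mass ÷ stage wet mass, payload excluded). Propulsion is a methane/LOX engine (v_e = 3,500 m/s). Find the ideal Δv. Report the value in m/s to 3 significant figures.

Stage wet mass = m₀ − payload = 41,600 − 3,100 = 38,500 kg.
Stage dry mass = ε × stage wet mass = 0.137 × 38,500 = 5,274.5 kg.
Burnout mass m_f = stage dry + payload = 5,274.5 + 3,100 = 8,374.5 kg.
Δv = v_e · ln(41,600/8,374.5) = 3500.0 × ln(4.967) = 3500.0 × 1.6029 ≈ 5610 m/s.

Δv ≈ 5610 m/s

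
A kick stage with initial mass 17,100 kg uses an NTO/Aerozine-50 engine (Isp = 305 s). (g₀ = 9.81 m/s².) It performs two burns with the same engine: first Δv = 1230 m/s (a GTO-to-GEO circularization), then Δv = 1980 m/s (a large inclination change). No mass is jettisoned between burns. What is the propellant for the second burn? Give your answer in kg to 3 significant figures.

v_e = Isp · g₀ = 305 × 9.81 = 2992.1 m/s.
After the first burn: m = 17100 × exp(−1230/2992.1) = 17100 × 0.66293 = 11,336.1 kg.
After the second burn: m = 11,336.1 × exp(−1980/2992.1) = 11,336.1 × 0.51595 = 5,848.86 kg.
Second-burn propellant = 11,336.1 − 5,848.86 = 5,487.24 kg.

propellant for the second burn ≈ 5490 kg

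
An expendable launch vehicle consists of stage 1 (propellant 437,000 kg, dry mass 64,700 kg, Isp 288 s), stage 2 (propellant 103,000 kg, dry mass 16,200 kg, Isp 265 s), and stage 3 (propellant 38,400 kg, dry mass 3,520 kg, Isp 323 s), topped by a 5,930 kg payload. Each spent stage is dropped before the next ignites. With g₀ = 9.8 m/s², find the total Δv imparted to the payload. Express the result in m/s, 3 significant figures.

Ignition mass of stage 1 = 437,000+64,700 + 103,000+16,200 + 38,400+3,520 + 5,930 = 668,750 kg.
Stage 1: m₀ = 668,750 kg, m_f = 668,750 − 437,000 = 231,750 kg; Δv = 288×9.8×ln(2.886) = 2822.4×1.0598 ≈ 2991 m/s.
Stage 2: m₀ = 167,050 kg, m_f = 167,050 − 103,000 = 64,050 kg; Δv = 265×9.8×ln(2.608) = 2597.0×0.9586 ≈ 2490 m/s.
Stage 3: m₀ = 47,850 kg, m_f = 47,850 − 38,400 = 9,450 kg; Δv = 323×9.8×ln(5.063) = 3165.4×1.6221 ≈ 5134 m/s.
Total Δv = 2991 + 2490 + 5134 = 10615 m/s.

Δv ≈ 10600 m/s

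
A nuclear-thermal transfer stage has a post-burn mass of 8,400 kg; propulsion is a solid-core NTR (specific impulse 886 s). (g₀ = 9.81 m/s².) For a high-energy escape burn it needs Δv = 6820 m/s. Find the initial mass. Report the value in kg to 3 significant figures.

v_e = Isp · g₀ = 886 × 9.81 = 8691.7 m/s.
By the Tsiolkovsky rocket equation, m₀/m_f = exp(Δv / v_e) = exp(6820 / 8691.7) = exp(0.7847) = 2.1917.
m₀ = m_f × 2.1917 = 8,400 × 2.1917 = 18,410.3 kg.

initial mass ≈ 18400 kg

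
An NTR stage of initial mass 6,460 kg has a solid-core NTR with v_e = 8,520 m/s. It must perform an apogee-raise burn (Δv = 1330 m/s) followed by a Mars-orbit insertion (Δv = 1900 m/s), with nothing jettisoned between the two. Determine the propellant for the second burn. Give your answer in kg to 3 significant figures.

propellant for the second burn ≈ 1100 kg

After the first burn: m = 6460 × exp(−1330/8520.0) = 6460 × 0.85547 = 5,526.34 kg.
After the second burn: m = 5,526.34 × exp(−1900/8520.0) = 5,526.34 × 0.80011 = 4,421.68 kg.
Second-burn propellant = 5,526.34 − 4,421.68 = 1,104.66 kg.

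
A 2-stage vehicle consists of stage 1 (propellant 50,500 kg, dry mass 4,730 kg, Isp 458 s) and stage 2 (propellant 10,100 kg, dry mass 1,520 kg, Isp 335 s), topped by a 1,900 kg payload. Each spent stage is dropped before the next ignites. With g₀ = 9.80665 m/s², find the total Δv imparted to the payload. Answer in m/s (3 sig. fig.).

Ignition mass of stage 1 = 50,500+4,730 + 10,100+1,520 + 1,900 = 68,750 kg.
Stage 1: m₀ = 68,750 kg, m_f = 68,750 − 50,500 = 18,250 kg; Δv = 458×9.80665×ln(3.767) = 4491.4×1.3263 ≈ 5957 m/s.
Stage 2: m₀ = 13,520 kg, m_f = 13,520 − 10,100 = 3,420 kg; Δv = 335×9.80665×ln(3.953) = 3285.2×1.3745 ≈ 4516 m/s.
Total Δv = 5957 + 4516 = 10473 m/s.

Δv ≈ 10500 m/s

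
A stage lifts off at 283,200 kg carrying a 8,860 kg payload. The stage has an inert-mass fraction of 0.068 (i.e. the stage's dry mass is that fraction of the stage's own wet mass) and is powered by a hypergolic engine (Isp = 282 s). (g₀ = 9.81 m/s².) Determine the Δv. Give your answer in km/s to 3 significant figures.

Δv ≈ 6.45 km/s

Stage wet mass = m₀ − payload = 283,200 − 8,860 = 274,340 kg.
Stage dry mass = ε × stage wet mass = 0.068 × 274,340 = 18,655.1 kg.
Burnout mass m_f = stage dry + payload = 18,655.1 + 8,860 = 27,515.1 kg.
v_e = Isp · g₀ = 282 × 9.81 = 2766.4 m/s.
By the Tsiolkovsky rocket equation, Δv = v_e · ln(283,200/27,515.1) = 2766.4 × ln(10.29) = 2766.4 × 2.3314 ≈ 6450 m/s.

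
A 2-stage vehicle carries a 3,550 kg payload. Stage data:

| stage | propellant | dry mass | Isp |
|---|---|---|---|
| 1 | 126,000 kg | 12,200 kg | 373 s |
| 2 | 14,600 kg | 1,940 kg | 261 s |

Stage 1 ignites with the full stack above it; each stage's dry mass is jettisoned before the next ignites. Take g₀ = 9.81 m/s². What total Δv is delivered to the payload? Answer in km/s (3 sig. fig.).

Ignition mass of stage 1 = 126,000+12,200 + 14,600+1,940 + 3,550 = 158,290 kg.
Stage 1: m₀ = 158,290 kg, m_f = 158,290 − 126,000 = 32,290 kg; Δv = 373×9.81×ln(4.902) = 3659.1×1.5897 ≈ 5817 m/s.
Stage 2: m₀ = 20,090 kg, m_f = 20,090 − 14,600 = 5,490 kg; Δv = 261×9.81×ln(3.659) = 2560.4×1.2973 ≈ 3322 m/s.
Total Δv = 5817 + 3322 = 9139 m/s.

Δv ≈ 9.14 km/s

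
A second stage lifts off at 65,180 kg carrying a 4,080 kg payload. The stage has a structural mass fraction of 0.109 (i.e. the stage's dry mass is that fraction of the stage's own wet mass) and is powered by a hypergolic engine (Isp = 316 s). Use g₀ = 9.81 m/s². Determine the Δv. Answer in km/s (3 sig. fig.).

Stage wet mass = m₀ − payload = 65,180 − 4,080 = 61,100 kg.
Stage dry mass = ε × stage wet mass = 0.109 × 61,100 = 6,659.9 kg.
Burnout mass m_f = stage dry + payload = 6,659.9 + 4,080 = 10,739.9 kg.
v_e = Isp · g₀ = 316 × 9.81 = 3100.0 m/s.
Rocket equation: Δv = v_e · ln(65,180/10,739.9) = 3100.0 × ln(6.069) = 3100.0 × 1.8032 ≈ 5590 m/s.

Δv ≈ 5.59 km/s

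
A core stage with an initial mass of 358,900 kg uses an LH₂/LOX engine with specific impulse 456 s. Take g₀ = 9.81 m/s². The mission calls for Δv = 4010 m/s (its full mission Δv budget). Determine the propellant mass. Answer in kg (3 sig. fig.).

v_e = Isp · g₀ = 456 × 9.81 = 4473.4 m/s.
By the Tsiolkovsky rocket equation, m₀/m_f = exp(Δv / v_e) = exp(4010 / 4473.4) = exp(0.8964) = 2.4508.
m_f = 358,900 / 2.4508 = 146,442 kg, so propellant = m₀ − m_f = 358,900 − 146,442 = 212,458 kg.

propellant mass ≈ 212000 kg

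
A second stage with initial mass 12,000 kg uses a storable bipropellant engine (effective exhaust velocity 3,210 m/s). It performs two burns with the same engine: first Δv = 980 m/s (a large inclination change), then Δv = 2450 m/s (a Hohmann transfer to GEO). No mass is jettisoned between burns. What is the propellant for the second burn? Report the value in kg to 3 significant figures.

propellant for the second burn ≈ 4720 kg

After the first burn: m = 12000 × exp(−980/3210.0) = 12000 × 0.73691 = 8,842.92 kg.
After the second burn: m = 8,842.92 × exp(−2450/3210.0) = 8,842.92 × 0.46615 = 4,122.13 kg.
Second-burn propellant = 8,842.92 − 4,122.13 = 4,720.79 kg.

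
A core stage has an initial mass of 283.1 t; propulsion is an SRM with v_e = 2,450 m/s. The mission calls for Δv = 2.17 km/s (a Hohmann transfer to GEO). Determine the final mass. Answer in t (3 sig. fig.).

final mass ≈ 117 t

From the ideal rocket equation, m₀/m_f = exp(Δv / v_e) = exp(2170 / 2450.0) = exp(0.8857) = 2.4247.
m_f = m₀ / 2.4247 = 283.1 / 2.4247 = 116.757 t.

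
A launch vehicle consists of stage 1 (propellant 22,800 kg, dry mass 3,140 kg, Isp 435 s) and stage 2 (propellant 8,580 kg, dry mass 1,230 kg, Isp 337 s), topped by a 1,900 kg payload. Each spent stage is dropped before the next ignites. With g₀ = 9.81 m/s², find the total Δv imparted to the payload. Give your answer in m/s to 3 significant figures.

Δv ≈ 8330 m/s

Ignition mass of stage 1 = 22,800+3,140 + 8,580+1,230 + 1,900 = 37,650 kg.
Stage 1: m₀ = 37,650 kg, m_f = 37,650 − 22,800 = 14,850 kg; Δv = 435×9.81×ln(2.535) = 4267.4×0.9303 ≈ 3970 m/s.
Stage 2: m₀ = 11,710 kg, m_f = 11,710 − 8,580 = 3,130 kg; Δv = 337×9.81×ln(3.741) = 3306.0×1.3194 ≈ 4362 m/s.
Total Δv = 3970 + 4362 = 8332 m/s.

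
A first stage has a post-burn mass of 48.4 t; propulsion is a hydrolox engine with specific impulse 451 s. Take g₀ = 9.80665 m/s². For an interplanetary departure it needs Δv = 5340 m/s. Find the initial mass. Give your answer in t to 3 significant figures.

initial mass ≈ 162 t

v_e = Isp · g₀ = 451 × 9.80665 = 4422.8 m/s.
From the ideal rocket equation, m₀/m_f = exp(Δv / v_e) = exp(5340 / 4422.8) = exp(1.2074) = 3.3447.
m₀ = m_f × 3.3447 = 48.4 × 3.3447 = 161.883 t.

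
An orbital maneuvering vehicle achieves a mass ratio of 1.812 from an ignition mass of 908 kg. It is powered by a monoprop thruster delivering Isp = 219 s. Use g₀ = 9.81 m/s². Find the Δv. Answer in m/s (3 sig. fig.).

Δv ≈ 1280 m/s

v_e = Isp · g₀ = 219 × 9.81 = 2148.4 m/s.
By the Tsiolkovsky rocket equation, Δv = v_e · ln(1.812) = 2148.4 × 0.5944 ≈ 1277.1 m/s.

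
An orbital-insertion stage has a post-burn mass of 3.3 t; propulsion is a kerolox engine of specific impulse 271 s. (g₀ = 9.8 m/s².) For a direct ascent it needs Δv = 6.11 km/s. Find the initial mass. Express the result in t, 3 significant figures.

v_e = Isp · g₀ = 271 × 9.8 = 2655.8 m/s.
By the Tsiolkovsky rocket equation, m₀/m_f = exp(Δv / v_e) = exp(6110 / 2655.8) = exp(2.3006) = 9.9804.
m₀ = m_f × 9.9804 = 3.3 × 9.9804 = 32.9353 t.

initial mass ≈ 32.9 t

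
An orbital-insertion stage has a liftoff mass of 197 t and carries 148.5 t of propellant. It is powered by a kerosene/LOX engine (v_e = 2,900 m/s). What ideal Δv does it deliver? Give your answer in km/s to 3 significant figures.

Δv ≈ 4.06 km/s

m_f = m₀ − m_prop = 197 − 148.5 = 48.5 t.
From the ideal rocket equation, Δv = v_e · ln(m₀/m_f) = 2900.0 × ln(4.062) = 2900.0 × 1.4016 ≈ 4064.8 m/s.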